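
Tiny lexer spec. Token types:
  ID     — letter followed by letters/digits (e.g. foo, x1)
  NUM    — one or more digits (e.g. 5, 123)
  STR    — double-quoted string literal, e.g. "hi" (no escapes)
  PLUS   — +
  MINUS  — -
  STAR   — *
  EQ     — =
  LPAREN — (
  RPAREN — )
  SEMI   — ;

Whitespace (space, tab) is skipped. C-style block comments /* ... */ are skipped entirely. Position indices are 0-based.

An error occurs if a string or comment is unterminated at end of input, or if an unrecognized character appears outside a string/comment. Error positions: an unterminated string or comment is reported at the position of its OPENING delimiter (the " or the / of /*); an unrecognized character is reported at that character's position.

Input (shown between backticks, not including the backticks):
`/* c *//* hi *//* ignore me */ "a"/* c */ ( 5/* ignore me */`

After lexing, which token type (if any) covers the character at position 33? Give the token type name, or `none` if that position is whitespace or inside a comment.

Answer: STR

Derivation:
pos=0: enter COMMENT mode (saw '/*')
exit COMMENT mode (now at pos=7)
pos=7: enter COMMENT mode (saw '/*')
exit COMMENT mode (now at pos=15)
pos=15: enter COMMENT mode (saw '/*')
exit COMMENT mode (now at pos=30)
pos=31: enter STRING mode
pos=31: emit STR "a" (now at pos=34)
pos=34: enter COMMENT mode (saw '/*')
exit COMMENT mode (now at pos=41)
pos=42: emit LPAREN '('
pos=44: emit NUM '5' (now at pos=45)
pos=45: enter COMMENT mode (saw '/*')
exit COMMENT mode (now at pos=60)
DONE. 3 tokens: [STR, LPAREN, NUM]
Position 33: char is '"' -> STR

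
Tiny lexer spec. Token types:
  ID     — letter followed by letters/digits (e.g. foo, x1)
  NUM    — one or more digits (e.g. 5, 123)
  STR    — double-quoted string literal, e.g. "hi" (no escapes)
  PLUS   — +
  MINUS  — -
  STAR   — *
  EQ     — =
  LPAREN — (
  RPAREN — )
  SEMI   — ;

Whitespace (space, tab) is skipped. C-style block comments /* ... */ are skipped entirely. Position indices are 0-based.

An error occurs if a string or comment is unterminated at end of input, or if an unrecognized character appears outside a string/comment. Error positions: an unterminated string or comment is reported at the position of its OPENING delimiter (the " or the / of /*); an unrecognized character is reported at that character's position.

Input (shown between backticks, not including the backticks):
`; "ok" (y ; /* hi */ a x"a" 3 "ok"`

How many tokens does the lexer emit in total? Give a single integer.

Answer: 10

Derivation:
pos=0: emit SEMI ';'
pos=2: enter STRING mode
pos=2: emit STR "ok" (now at pos=6)
pos=7: emit LPAREN '('
pos=8: emit ID 'y' (now at pos=9)
pos=10: emit SEMI ';'
pos=12: enter COMMENT mode (saw '/*')
exit COMMENT mode (now at pos=20)
pos=21: emit ID 'a' (now at pos=22)
pos=23: emit ID 'x' (now at pos=24)
pos=24: enter STRING mode
pos=24: emit STR "a" (now at pos=27)
pos=28: emit NUM '3' (now at pos=29)
pos=30: enter STRING mode
pos=30: emit STR "ok" (now at pos=34)
DONE. 10 tokens: [SEMI, STR, LPAREN, ID, SEMI, ID, ID, STR, NUM, STR]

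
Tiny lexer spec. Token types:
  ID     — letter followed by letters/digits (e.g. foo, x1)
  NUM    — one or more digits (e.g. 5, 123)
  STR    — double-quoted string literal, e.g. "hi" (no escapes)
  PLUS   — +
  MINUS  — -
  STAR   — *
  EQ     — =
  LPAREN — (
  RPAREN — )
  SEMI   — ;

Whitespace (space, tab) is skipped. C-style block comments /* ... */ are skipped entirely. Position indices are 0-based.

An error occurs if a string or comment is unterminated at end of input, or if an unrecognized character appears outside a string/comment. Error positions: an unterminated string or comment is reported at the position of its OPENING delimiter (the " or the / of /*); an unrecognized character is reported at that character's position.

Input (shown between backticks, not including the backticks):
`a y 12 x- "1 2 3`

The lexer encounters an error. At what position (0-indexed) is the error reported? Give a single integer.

Answer: 10

Derivation:
pos=0: emit ID 'a' (now at pos=1)
pos=2: emit ID 'y' (now at pos=3)
pos=4: emit NUM '12' (now at pos=6)
pos=7: emit ID 'x' (now at pos=8)
pos=8: emit MINUS '-'
pos=10: enter STRING mode
pos=10: ERROR — unterminated string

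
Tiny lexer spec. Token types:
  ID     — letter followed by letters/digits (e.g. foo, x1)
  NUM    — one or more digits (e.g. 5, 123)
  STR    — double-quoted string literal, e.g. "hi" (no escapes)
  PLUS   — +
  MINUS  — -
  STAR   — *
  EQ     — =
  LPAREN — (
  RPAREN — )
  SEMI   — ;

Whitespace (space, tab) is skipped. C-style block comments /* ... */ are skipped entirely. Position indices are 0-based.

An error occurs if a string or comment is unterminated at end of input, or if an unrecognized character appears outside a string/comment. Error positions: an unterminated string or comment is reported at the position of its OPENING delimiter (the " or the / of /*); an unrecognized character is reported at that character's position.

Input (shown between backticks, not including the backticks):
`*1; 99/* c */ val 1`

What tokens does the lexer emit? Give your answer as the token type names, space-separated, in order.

pos=0: emit STAR '*'
pos=1: emit NUM '1' (now at pos=2)
pos=2: emit SEMI ';'
pos=4: emit NUM '99' (now at pos=6)
pos=6: enter COMMENT mode (saw '/*')
exit COMMENT mode (now at pos=13)
pos=14: emit ID 'val' (now at pos=17)
pos=18: emit NUM '1' (now at pos=19)
DONE. 6 tokens: [STAR, NUM, SEMI, NUM, ID, NUM]

Answer: STAR NUM SEMI NUM ID NUM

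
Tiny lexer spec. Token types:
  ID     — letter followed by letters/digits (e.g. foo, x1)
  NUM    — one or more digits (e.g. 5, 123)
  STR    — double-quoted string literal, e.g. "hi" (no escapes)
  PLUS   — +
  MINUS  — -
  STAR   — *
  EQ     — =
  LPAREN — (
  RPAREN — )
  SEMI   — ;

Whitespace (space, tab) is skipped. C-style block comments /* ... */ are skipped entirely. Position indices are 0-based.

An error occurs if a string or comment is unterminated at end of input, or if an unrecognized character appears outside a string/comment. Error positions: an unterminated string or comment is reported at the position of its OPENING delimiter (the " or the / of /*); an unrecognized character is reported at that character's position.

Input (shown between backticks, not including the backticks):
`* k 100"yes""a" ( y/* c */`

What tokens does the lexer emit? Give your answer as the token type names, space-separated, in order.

Answer: STAR ID NUM STR STR LPAREN ID

Derivation:
pos=0: emit STAR '*'
pos=2: emit ID 'k' (now at pos=3)
pos=4: emit NUM '100' (now at pos=7)
pos=7: enter STRING mode
pos=7: emit STR "yes" (now at pos=12)
pos=12: enter STRING mode
pos=12: emit STR "a" (now at pos=15)
pos=16: emit LPAREN '('
pos=18: emit ID 'y' (now at pos=19)
pos=19: enter COMMENT mode (saw '/*')
exit COMMENT mode (now at pos=26)
DONE. 7 tokens: [STAR, ID, NUM, STR, STR, LPAREN, ID]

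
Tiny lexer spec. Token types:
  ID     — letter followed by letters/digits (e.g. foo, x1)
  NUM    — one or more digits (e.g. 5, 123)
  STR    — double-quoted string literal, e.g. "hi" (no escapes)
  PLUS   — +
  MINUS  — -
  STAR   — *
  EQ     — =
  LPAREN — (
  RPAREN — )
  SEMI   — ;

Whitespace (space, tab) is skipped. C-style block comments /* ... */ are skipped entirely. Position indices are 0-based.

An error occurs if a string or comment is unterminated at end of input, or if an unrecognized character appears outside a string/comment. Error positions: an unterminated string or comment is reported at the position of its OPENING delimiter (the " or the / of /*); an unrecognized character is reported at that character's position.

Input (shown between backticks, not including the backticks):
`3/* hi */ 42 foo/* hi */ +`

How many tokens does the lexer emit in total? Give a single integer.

pos=0: emit NUM '3' (now at pos=1)
pos=1: enter COMMENT mode (saw '/*')
exit COMMENT mode (now at pos=9)
pos=10: emit NUM '42' (now at pos=12)
pos=13: emit ID 'foo' (now at pos=16)
pos=16: enter COMMENT mode (saw '/*')
exit COMMENT mode (now at pos=24)
pos=25: emit PLUS '+'
DONE. 4 tokens: [NUM, NUM, ID, PLUS]

Answer: 4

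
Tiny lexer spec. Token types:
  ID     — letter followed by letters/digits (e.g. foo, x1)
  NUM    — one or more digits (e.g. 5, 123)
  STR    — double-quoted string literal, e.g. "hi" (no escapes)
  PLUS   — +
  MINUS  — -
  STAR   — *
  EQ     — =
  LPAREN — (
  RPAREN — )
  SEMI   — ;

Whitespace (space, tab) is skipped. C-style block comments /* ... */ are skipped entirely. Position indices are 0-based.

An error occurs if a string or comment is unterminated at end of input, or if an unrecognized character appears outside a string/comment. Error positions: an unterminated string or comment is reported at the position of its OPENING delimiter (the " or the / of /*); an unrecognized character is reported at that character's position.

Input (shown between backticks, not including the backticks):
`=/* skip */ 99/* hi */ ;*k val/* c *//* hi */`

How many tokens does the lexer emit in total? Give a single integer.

Answer: 6

Derivation:
pos=0: emit EQ '='
pos=1: enter COMMENT mode (saw '/*')
exit COMMENT mode (now at pos=11)
pos=12: emit NUM '99' (now at pos=14)
pos=14: enter COMMENT mode (saw '/*')
exit COMMENT mode (now at pos=22)
pos=23: emit SEMI ';'
pos=24: emit STAR '*'
pos=25: emit ID 'k' (now at pos=26)
pos=27: emit ID 'val' (now at pos=30)
pos=30: enter COMMENT mode (saw '/*')
exit COMMENT mode (now at pos=37)
pos=37: enter COMMENT mode (saw '/*')
exit COMMENT mode (now at pos=45)
DONE. 6 tokens: [EQ, NUM, SEMI, STAR, ID, ID]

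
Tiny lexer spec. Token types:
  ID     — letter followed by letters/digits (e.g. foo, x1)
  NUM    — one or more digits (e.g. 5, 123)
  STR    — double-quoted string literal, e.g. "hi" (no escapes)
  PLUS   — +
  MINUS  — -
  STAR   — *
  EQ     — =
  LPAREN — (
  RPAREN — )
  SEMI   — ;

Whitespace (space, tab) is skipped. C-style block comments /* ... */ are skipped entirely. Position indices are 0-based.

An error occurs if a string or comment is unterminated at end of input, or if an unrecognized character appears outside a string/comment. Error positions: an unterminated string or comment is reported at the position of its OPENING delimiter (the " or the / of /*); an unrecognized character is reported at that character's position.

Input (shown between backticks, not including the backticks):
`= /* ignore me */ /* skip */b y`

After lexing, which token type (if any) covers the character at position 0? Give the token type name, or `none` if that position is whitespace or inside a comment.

Answer: EQ

Derivation:
pos=0: emit EQ '='
pos=2: enter COMMENT mode (saw '/*')
exit COMMENT mode (now at pos=17)
pos=18: enter COMMENT mode (saw '/*')
exit COMMENT mode (now at pos=28)
pos=28: emit ID 'b' (now at pos=29)
pos=30: emit ID 'y' (now at pos=31)
DONE. 3 tokens: [EQ, ID, ID]
Position 0: char is '=' -> EQ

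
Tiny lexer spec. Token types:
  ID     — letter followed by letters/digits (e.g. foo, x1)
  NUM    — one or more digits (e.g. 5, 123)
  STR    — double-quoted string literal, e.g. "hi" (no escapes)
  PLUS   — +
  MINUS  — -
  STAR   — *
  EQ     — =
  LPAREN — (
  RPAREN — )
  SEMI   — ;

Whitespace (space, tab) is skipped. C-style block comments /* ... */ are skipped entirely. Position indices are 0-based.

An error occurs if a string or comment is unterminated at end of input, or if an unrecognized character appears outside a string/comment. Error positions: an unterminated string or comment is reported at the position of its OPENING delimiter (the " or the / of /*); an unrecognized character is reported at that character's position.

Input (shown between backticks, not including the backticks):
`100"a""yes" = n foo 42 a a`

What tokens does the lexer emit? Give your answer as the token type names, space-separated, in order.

Answer: NUM STR STR EQ ID ID NUM ID ID

Derivation:
pos=0: emit NUM '100' (now at pos=3)
pos=3: enter STRING mode
pos=3: emit STR "a" (now at pos=6)
pos=6: enter STRING mode
pos=6: emit STR "yes" (now at pos=11)
pos=12: emit EQ '='
pos=14: emit ID 'n' (now at pos=15)
pos=16: emit ID 'foo' (now at pos=19)
pos=20: emit NUM '42' (now at pos=22)
pos=23: emit ID 'a' (now at pos=24)
pos=25: emit ID 'a' (now at pos=26)
DONE. 9 tokens: [NUM, STR, STR, EQ, ID, ID, NUM, ID, ID]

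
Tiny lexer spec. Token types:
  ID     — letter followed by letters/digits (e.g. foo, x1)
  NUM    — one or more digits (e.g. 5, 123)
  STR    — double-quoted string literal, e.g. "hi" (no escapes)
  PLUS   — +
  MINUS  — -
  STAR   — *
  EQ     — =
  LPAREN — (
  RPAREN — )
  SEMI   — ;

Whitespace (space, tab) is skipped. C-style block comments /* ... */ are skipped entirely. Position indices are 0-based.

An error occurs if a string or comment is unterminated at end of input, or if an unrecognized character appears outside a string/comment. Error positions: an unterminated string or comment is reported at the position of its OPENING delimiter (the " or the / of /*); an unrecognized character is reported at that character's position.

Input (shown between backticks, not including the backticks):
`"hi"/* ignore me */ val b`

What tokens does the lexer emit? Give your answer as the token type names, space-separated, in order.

pos=0: enter STRING mode
pos=0: emit STR "hi" (now at pos=4)
pos=4: enter COMMENT mode (saw '/*')
exit COMMENT mode (now at pos=19)
pos=20: emit ID 'val' (now at pos=23)
pos=24: emit ID 'b' (now at pos=25)
DONE. 3 tokens: [STR, ID, ID]

Answer: STR ID ID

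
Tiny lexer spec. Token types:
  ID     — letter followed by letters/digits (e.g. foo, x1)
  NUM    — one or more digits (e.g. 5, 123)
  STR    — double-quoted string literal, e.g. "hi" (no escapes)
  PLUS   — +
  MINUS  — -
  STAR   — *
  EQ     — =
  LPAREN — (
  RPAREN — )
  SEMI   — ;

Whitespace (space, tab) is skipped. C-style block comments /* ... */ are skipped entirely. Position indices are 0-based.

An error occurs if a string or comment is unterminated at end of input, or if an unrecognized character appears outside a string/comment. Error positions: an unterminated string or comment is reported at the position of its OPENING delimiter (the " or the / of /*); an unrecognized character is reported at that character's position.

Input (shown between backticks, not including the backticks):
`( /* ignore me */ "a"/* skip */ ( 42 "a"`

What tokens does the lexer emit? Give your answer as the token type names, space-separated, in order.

Answer: LPAREN STR LPAREN NUM STR

Derivation:
pos=0: emit LPAREN '('
pos=2: enter COMMENT mode (saw '/*')
exit COMMENT mode (now at pos=17)
pos=18: enter STRING mode
pos=18: emit STR "a" (now at pos=21)
pos=21: enter COMMENT mode (saw '/*')
exit COMMENT mode (now at pos=31)
pos=32: emit LPAREN '('
pos=34: emit NUM '42' (now at pos=36)
pos=37: enter STRING mode
pos=37: emit STR "a" (now at pos=40)
DONE. 5 tokens: [LPAREN, STR, LPAREN, NUM, STR]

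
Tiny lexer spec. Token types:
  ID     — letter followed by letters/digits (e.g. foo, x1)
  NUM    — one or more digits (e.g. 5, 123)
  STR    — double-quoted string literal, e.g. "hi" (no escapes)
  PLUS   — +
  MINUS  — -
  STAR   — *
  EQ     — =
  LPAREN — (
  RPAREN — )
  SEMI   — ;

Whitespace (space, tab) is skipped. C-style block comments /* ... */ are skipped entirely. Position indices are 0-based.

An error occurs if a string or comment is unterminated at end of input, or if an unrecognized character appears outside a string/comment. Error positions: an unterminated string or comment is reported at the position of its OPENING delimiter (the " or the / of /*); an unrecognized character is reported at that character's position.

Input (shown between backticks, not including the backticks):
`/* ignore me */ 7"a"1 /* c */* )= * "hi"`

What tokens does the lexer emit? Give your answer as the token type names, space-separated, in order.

pos=0: enter COMMENT mode (saw '/*')
exit COMMENT mode (now at pos=15)
pos=16: emit NUM '7' (now at pos=17)
pos=17: enter STRING mode
pos=17: emit STR "a" (now at pos=20)
pos=20: emit NUM '1' (now at pos=21)
pos=22: enter COMMENT mode (saw '/*')
exit COMMENT mode (now at pos=29)
pos=29: emit STAR '*'
pos=31: emit RPAREN ')'
pos=32: emit EQ '='
pos=34: emit STAR '*'
pos=36: enter STRING mode
pos=36: emit STR "hi" (now at pos=40)
DONE. 8 tokens: [NUM, STR, NUM, STAR, RPAREN, EQ, STAR, STR]

Answer: NUM STR NUM STAR RPAREN EQ STAR STR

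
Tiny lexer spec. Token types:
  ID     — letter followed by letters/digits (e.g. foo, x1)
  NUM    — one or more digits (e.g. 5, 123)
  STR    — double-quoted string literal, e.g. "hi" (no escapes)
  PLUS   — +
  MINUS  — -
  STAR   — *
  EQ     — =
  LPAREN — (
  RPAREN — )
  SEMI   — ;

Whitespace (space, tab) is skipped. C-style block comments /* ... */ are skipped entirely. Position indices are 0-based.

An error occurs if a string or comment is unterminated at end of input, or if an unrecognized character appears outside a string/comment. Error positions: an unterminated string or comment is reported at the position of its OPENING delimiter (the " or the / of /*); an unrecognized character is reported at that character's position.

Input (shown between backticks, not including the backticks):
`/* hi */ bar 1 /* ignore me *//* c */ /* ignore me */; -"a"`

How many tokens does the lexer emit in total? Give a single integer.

pos=0: enter COMMENT mode (saw '/*')
exit COMMENT mode (now at pos=8)
pos=9: emit ID 'bar' (now at pos=12)
pos=13: emit NUM '1' (now at pos=14)
pos=15: enter COMMENT mode (saw '/*')
exit COMMENT mode (now at pos=30)
pos=30: enter COMMENT mode (saw '/*')
exit COMMENT mode (now at pos=37)
pos=38: enter COMMENT mode (saw '/*')
exit COMMENT mode (now at pos=53)
pos=53: emit SEMI ';'
pos=55: emit MINUS '-'
pos=56: enter STRING mode
pos=56: emit STR "a" (now at pos=59)
DONE. 5 tokens: [ID, NUM, SEMI, MINUS, STR]

Answer: 5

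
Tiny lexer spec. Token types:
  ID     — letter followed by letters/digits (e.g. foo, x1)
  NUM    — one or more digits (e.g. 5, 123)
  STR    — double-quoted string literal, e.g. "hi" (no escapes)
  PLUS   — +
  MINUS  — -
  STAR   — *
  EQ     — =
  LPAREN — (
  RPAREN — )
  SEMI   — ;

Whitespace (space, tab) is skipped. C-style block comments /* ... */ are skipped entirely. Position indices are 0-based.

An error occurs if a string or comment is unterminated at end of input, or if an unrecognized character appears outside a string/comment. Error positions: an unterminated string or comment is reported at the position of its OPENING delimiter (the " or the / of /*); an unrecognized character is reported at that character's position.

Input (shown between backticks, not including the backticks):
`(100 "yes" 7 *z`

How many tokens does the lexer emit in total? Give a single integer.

pos=0: emit LPAREN '('
pos=1: emit NUM '100' (now at pos=4)
pos=5: enter STRING mode
pos=5: emit STR "yes" (now at pos=10)
pos=11: emit NUM '7' (now at pos=12)
pos=13: emit STAR '*'
pos=14: emit ID 'z' (now at pos=15)
DONE. 6 tokens: [LPAREN, NUM, STR, NUM, STAR, ID]

Answer: 6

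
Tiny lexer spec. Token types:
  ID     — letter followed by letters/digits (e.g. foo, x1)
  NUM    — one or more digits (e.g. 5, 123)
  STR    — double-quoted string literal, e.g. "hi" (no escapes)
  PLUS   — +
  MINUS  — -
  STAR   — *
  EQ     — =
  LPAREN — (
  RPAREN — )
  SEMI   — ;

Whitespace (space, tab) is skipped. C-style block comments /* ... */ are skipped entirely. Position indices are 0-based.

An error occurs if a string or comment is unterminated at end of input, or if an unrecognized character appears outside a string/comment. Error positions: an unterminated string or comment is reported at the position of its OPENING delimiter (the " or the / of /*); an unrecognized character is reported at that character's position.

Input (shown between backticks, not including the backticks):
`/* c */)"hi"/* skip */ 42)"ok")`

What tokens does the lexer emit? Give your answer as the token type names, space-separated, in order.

Answer: RPAREN STR NUM RPAREN STR RPAREN

Derivation:
pos=0: enter COMMENT mode (saw '/*')
exit COMMENT mode (now at pos=7)
pos=7: emit RPAREN ')'
pos=8: enter STRING mode
pos=8: emit STR "hi" (now at pos=12)
pos=12: enter COMMENT mode (saw '/*')
exit COMMENT mode (now at pos=22)
pos=23: emit NUM '42' (now at pos=25)
pos=25: emit RPAREN ')'
pos=26: enter STRING mode
pos=26: emit STR "ok" (now at pos=30)
pos=30: emit RPAREN ')'
DONE. 6 tokens: [RPAREN, STR, NUM, RPAREN, STR, RPAREN]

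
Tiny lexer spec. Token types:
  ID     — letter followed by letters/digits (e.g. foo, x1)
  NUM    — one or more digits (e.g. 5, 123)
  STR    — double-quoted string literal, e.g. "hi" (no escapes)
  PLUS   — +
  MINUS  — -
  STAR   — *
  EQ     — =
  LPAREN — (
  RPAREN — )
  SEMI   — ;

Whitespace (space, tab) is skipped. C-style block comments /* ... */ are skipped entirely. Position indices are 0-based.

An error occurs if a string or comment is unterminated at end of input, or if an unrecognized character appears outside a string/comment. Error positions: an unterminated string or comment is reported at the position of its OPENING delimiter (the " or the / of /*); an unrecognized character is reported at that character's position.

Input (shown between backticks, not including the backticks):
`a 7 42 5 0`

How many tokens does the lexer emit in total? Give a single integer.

pos=0: emit ID 'a' (now at pos=1)
pos=2: emit NUM '7' (now at pos=3)
pos=4: emit NUM '42' (now at pos=6)
pos=7: emit NUM '5' (now at pos=8)
pos=9: emit NUM '0' (now at pos=10)
DONE. 5 tokens: [ID, NUM, NUM, NUM, NUM]

Answer: 5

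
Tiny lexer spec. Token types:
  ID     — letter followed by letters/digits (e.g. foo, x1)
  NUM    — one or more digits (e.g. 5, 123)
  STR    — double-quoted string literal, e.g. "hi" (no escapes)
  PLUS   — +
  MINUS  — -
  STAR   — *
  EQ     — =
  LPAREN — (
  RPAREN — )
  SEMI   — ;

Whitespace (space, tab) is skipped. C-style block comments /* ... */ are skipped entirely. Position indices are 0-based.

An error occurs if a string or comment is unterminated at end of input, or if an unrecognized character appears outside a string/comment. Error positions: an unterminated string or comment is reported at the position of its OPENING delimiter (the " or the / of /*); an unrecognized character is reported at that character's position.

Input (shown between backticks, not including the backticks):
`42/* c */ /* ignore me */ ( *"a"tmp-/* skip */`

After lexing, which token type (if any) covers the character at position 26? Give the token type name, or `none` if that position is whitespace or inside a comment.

pos=0: emit NUM '42' (now at pos=2)
pos=2: enter COMMENT mode (saw '/*')
exit COMMENT mode (now at pos=9)
pos=10: enter COMMENT mode (saw '/*')
exit COMMENT mode (now at pos=25)
pos=26: emit LPAREN '('
pos=28: emit STAR '*'
pos=29: enter STRING mode
pos=29: emit STR "a" (now at pos=32)
pos=32: emit ID 'tmp' (now at pos=35)
pos=35: emit MINUS '-'
pos=36: enter COMMENT mode (saw '/*')
exit COMMENT mode (now at pos=46)
DONE. 6 tokens: [NUM, LPAREN, STAR, STR, ID, MINUS]
Position 26: char is '(' -> LPAREN

Answer: LPAREN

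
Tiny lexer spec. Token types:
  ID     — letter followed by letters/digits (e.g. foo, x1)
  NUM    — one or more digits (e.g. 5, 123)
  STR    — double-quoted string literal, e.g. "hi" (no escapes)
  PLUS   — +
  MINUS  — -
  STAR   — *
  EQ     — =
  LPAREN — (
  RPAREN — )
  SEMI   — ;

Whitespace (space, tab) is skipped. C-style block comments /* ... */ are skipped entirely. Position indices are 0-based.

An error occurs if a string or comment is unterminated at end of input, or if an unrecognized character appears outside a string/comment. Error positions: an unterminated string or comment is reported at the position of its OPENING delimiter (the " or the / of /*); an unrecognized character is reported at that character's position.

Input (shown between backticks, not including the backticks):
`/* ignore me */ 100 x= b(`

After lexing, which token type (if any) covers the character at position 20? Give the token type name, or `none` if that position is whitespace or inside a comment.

Answer: ID

Derivation:
pos=0: enter COMMENT mode (saw '/*')
exit COMMENT mode (now at pos=15)
pos=16: emit NUM '100' (now at pos=19)
pos=20: emit ID 'x' (now at pos=21)
pos=21: emit EQ '='
pos=23: emit ID 'b' (now at pos=24)
pos=24: emit LPAREN '('
DONE. 5 tokens: [NUM, ID, EQ, ID, LPAREN]
Position 20: char is 'x' -> ID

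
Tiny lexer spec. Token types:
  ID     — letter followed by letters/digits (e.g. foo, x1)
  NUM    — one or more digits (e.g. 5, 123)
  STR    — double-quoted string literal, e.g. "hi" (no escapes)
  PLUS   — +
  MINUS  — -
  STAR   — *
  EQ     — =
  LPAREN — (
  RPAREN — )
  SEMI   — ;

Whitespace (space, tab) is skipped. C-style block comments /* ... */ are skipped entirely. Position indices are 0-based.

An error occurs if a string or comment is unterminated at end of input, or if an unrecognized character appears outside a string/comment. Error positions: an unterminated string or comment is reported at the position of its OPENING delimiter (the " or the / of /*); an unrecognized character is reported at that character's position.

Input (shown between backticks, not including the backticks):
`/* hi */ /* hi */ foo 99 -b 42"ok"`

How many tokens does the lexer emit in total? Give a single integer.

pos=0: enter COMMENT mode (saw '/*')
exit COMMENT mode (now at pos=8)
pos=9: enter COMMENT mode (saw '/*')
exit COMMENT mode (now at pos=17)
pos=18: emit ID 'foo' (now at pos=21)
pos=22: emit NUM '99' (now at pos=24)
pos=25: emit MINUS '-'
pos=26: emit ID 'b' (now at pos=27)
pos=28: emit NUM '42' (now at pos=30)
pos=30: enter STRING mode
pos=30: emit STR "ok" (now at pos=34)
DONE. 6 tokens: [ID, NUM, MINUS, ID, NUM, STR]

Answer: 6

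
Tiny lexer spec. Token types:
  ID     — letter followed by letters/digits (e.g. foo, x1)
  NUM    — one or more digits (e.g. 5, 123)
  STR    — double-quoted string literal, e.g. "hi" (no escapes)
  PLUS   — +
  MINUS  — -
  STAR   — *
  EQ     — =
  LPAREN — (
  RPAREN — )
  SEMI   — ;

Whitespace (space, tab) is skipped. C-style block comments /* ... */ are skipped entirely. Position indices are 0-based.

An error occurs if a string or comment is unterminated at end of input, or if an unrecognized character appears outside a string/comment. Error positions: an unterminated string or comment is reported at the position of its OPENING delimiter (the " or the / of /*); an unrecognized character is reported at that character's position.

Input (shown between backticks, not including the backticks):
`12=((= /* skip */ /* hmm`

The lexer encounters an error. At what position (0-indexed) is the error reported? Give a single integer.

pos=0: emit NUM '12' (now at pos=2)
pos=2: emit EQ '='
pos=3: emit LPAREN '('
pos=4: emit LPAREN '('
pos=5: emit EQ '='
pos=7: enter COMMENT mode (saw '/*')
exit COMMENT mode (now at pos=17)
pos=18: enter COMMENT mode (saw '/*')
pos=18: ERROR — unterminated comment (reached EOF)

Answer: 18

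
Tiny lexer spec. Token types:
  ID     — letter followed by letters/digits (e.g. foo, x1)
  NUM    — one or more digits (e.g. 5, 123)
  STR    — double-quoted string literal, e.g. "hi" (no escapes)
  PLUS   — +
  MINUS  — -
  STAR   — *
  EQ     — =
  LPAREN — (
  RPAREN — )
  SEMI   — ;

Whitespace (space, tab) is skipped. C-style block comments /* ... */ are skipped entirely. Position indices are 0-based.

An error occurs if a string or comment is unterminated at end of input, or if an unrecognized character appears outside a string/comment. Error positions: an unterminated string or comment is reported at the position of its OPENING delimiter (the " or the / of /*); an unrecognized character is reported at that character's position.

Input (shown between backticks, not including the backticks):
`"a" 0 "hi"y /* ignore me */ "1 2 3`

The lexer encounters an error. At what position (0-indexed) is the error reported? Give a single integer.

Answer: 28

Derivation:
pos=0: enter STRING mode
pos=0: emit STR "a" (now at pos=3)
pos=4: emit NUM '0' (now at pos=5)
pos=6: enter STRING mode
pos=6: emit STR "hi" (now at pos=10)
pos=10: emit ID 'y' (now at pos=11)
pos=12: enter COMMENT mode (saw '/*')
exit COMMENT mode (now at pos=27)
pos=28: enter STRING mode
pos=28: ERROR — unterminated string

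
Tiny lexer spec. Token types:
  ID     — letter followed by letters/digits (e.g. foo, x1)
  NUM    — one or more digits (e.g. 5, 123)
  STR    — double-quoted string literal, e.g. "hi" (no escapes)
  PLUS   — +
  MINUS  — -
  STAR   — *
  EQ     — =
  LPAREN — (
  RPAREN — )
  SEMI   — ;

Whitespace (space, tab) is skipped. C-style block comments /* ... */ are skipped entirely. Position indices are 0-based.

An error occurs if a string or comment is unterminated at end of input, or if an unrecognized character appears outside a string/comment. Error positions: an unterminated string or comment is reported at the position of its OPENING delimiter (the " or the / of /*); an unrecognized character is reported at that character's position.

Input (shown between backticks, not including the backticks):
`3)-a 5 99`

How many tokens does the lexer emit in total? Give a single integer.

Answer: 6

Derivation:
pos=0: emit NUM '3' (now at pos=1)
pos=1: emit RPAREN ')'
pos=2: emit MINUS '-'
pos=3: emit ID 'a' (now at pos=4)
pos=5: emit NUM '5' (now at pos=6)
pos=7: emit NUM '99' (now at pos=9)
DONE. 6 tokens: [NUM, RPAREN, MINUS, ID, NUM, NUM]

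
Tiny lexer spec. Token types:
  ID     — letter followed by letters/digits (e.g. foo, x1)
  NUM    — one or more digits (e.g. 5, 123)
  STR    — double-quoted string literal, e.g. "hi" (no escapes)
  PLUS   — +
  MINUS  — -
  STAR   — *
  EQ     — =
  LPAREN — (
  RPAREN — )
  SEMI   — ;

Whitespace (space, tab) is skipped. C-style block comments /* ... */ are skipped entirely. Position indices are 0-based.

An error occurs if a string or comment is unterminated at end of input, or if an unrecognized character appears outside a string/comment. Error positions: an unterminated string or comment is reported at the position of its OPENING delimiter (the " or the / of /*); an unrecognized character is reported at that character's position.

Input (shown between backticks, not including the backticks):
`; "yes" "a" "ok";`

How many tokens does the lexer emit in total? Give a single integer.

pos=0: emit SEMI ';'
pos=2: enter STRING mode
pos=2: emit STR "yes" (now at pos=7)
pos=8: enter STRING mode
pos=8: emit STR "a" (now at pos=11)
pos=12: enter STRING mode
pos=12: emit STR "ok" (now at pos=16)
pos=16: emit SEMI ';'
DONE. 5 tokens: [SEMI, STR, STR, STR, SEMI]

Answer: 5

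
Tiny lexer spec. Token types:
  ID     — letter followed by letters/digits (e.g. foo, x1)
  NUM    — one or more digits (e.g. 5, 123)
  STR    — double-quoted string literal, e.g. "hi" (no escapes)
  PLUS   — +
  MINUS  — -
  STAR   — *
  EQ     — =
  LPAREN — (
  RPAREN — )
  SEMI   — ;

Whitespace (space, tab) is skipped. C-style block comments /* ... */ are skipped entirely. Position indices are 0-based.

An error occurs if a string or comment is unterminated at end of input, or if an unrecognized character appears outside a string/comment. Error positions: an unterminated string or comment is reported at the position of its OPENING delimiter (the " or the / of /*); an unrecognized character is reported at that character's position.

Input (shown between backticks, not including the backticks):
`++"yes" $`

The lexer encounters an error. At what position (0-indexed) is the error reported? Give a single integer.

pos=0: emit PLUS '+'
pos=1: emit PLUS '+'
pos=2: enter STRING mode
pos=2: emit STR "yes" (now at pos=7)
pos=8: ERROR — unrecognized char '$'

Answer: 8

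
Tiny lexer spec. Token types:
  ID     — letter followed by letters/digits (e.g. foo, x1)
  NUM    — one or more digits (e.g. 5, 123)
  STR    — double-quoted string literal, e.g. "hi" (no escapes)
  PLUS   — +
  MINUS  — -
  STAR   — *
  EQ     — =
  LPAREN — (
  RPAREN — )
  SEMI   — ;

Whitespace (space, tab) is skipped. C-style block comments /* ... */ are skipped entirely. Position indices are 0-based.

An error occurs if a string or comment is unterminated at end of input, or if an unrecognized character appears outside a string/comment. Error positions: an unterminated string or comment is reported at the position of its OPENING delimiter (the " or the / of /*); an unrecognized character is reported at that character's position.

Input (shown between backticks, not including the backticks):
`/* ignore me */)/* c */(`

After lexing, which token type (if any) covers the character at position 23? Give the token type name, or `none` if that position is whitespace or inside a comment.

pos=0: enter COMMENT mode (saw '/*')
exit COMMENT mode (now at pos=15)
pos=15: emit RPAREN ')'
pos=16: enter COMMENT mode (saw '/*')
exit COMMENT mode (now at pos=23)
pos=23: emit LPAREN '('
DONE. 2 tokens: [RPAREN, LPAREN]
Position 23: char is '(' -> LPAREN

Answer: LPAREN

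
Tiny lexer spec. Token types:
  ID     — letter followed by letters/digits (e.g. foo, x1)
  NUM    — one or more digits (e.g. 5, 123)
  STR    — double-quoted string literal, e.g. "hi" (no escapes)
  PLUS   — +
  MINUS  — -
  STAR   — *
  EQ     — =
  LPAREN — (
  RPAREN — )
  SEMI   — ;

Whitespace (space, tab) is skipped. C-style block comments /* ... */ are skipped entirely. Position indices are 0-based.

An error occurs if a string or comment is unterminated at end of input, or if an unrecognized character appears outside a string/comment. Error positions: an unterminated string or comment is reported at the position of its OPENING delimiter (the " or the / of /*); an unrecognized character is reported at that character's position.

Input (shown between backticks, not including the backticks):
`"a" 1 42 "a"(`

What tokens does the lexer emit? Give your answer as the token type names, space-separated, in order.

Answer: STR NUM NUM STR LPAREN

Derivation:
pos=0: enter STRING mode
pos=0: emit STR "a" (now at pos=3)
pos=4: emit NUM '1' (now at pos=5)
pos=6: emit NUM '42' (now at pos=8)
pos=9: enter STRING mode
pos=9: emit STR "a" (now at pos=12)
pos=12: emit LPAREN '('
DONE. 5 tokens: [STR, NUM, NUM, STR, LPAREN]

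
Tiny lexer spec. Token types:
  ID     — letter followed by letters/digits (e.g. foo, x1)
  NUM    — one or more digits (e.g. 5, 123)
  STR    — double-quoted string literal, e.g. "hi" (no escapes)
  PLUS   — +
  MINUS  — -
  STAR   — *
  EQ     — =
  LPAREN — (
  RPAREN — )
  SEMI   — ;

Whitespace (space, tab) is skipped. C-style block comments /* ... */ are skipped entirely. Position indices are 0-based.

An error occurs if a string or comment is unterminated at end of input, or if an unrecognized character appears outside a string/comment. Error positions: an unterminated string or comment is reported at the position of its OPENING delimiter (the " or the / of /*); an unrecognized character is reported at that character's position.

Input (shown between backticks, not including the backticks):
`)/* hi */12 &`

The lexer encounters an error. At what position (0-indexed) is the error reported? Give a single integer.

pos=0: emit RPAREN ')'
pos=1: enter COMMENT mode (saw '/*')
exit COMMENT mode (now at pos=9)
pos=9: emit NUM '12' (now at pos=11)
pos=12: ERROR — unrecognized char '&'

Answer: 12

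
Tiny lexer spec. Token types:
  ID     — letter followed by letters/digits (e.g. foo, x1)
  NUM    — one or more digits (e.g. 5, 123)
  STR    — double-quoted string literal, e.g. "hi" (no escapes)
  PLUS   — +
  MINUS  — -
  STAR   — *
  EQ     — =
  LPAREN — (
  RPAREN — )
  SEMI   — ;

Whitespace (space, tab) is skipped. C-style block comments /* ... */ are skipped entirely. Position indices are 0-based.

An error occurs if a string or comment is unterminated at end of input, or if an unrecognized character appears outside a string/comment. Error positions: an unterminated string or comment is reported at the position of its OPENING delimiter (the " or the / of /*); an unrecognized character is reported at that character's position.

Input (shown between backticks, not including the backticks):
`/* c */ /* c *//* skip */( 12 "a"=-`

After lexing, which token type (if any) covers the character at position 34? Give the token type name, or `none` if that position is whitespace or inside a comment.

Answer: MINUS

Derivation:
pos=0: enter COMMENT mode (saw '/*')
exit COMMENT mode (now at pos=7)
pos=8: enter COMMENT mode (saw '/*')
exit COMMENT mode (now at pos=15)
pos=15: enter COMMENT mode (saw '/*')
exit COMMENT mode (now at pos=25)
pos=25: emit LPAREN '('
pos=27: emit NUM '12' (now at pos=29)
pos=30: enter STRING mode
pos=30: emit STR "a" (now at pos=33)
pos=33: emit EQ '='
pos=34: emit MINUS '-'
DONE. 5 tokens: [LPAREN, NUM, STR, EQ, MINUS]
Position 34: char is '-' -> MINUS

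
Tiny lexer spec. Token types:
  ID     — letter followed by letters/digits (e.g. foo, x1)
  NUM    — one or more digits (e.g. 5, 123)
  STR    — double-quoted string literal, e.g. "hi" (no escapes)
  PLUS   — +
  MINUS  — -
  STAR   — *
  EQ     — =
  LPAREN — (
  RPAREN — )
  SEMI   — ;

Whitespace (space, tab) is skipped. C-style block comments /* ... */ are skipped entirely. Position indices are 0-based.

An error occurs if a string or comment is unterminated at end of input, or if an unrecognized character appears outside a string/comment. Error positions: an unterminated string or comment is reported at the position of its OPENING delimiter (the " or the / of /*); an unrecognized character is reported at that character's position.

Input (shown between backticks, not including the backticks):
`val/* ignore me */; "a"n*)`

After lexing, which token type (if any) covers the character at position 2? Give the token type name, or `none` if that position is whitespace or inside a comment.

pos=0: emit ID 'val' (now at pos=3)
pos=3: enter COMMENT mode (saw '/*')
exit COMMENT mode (now at pos=18)
pos=18: emit SEMI ';'
pos=20: enter STRING mode
pos=20: emit STR "a" (now at pos=23)
pos=23: emit ID 'n' (now at pos=24)
pos=24: emit STAR '*'
pos=25: emit RPAREN ')'
DONE. 6 tokens: [ID, SEMI, STR, ID, STAR, RPAREN]
Position 2: char is 'l' -> ID

Answer: ID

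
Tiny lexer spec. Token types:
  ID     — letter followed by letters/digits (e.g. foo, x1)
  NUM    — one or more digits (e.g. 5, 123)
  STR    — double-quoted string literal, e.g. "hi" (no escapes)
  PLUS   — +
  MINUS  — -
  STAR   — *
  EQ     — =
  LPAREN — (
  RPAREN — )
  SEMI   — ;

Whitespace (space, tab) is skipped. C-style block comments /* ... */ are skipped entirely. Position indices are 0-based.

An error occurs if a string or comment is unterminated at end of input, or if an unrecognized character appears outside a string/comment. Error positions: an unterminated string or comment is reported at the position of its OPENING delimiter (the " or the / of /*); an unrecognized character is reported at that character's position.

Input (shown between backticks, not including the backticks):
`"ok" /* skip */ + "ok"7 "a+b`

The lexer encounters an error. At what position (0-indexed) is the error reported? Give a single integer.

Answer: 24

Derivation:
pos=0: enter STRING mode
pos=0: emit STR "ok" (now at pos=4)
pos=5: enter COMMENT mode (saw '/*')
exit COMMENT mode (now at pos=15)
pos=16: emit PLUS '+'
pos=18: enter STRING mode
pos=18: emit STR "ok" (now at pos=22)
pos=22: emit NUM '7' (now at pos=23)
pos=24: enter STRING mode
pos=24: ERROR — unterminated string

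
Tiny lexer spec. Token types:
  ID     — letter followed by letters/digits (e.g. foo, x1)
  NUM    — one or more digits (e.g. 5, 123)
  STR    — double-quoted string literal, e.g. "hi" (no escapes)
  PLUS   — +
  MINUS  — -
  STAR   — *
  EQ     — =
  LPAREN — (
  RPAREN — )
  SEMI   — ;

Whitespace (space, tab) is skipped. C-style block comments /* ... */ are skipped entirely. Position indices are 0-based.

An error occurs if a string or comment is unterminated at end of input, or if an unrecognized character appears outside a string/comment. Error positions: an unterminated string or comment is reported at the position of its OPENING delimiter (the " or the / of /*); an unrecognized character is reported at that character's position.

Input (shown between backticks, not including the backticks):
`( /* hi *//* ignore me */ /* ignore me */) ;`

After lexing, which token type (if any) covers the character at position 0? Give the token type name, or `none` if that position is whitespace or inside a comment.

Answer: LPAREN

Derivation:
pos=0: emit LPAREN '('
pos=2: enter COMMENT mode (saw '/*')
exit COMMENT mode (now at pos=10)
pos=10: enter COMMENT mode (saw '/*')
exit COMMENT mode (now at pos=25)
pos=26: enter COMMENT mode (saw '/*')
exit COMMENT mode (now at pos=41)
pos=41: emit RPAREN ')'
pos=43: emit SEMI ';'
DONE. 3 tokens: [LPAREN, RPAREN, SEMI]
Position 0: char is '(' -> LPAREN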